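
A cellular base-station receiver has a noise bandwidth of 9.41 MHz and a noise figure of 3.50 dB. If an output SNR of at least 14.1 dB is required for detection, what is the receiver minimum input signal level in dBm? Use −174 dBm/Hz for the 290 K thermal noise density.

−86.7 dBm

Sensitivity = −174 + 10 log₁₀(B) + NF + SNR_min
= −174 + 69.74 + 3.50 + 14.1
= −86.66 dBm → −86.7 dBm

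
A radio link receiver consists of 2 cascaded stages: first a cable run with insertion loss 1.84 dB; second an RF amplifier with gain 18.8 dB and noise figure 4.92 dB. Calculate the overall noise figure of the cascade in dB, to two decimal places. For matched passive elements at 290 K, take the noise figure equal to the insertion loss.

Convert to linear (a loss of L dB is a gain of −L dB): F_i = 10^(NF_i/10), G_i = 10^(G_i,dB/10)
  Stage 1: F_1 = 10^(1.84/10) = 1.528, G_1 = 10^(−1.84/10) = 0.6546
  Stage 2: F_2 = 10^(4.92/10) = 3.105, G_2 = 10^(18.8/10) = 75.86
Friis cascade:
  F = 1.528 + (3.105 − 1)/0.6546 = 4.742
NF = 10 log₁₀(4.742) = 6.76 dB

6.76 dB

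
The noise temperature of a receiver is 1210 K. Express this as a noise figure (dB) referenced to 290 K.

7.14 dB

F = 1 + T_e/T₀ = 1 + 1210/290 = 5.17241
NF = 10 log₁₀(5.17241) = 7.14 dB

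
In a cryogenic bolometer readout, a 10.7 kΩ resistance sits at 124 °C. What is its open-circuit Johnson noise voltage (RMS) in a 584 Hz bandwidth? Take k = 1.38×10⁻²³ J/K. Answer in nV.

T = 124 °C + 273.15 = 397.15 K
V_n = √(4kTRB)
4kTRB = 4 × 1.38×10⁻²³ × 397.15 × 1.07×10⁴ × 5.84×10² = 1.37×10⁻¹³ V²
V_n = √(1.37×10⁻¹³) = 3.70×10⁻⁷ V = 370 nV

370 nV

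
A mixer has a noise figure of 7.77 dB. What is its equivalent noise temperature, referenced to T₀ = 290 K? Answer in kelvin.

1445 K

F = 10^(7.77/10) = 5.98412
T_e = (F − 1)·T₀ = (5.98412 − 1) × 290 = 1445 K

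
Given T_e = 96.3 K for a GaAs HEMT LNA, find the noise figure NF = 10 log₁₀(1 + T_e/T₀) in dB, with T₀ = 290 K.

1.25 dB

F = 1 + T_e/T₀ = 1 + 96.3/290 = 1.33207
NF = 10 log₁₀(1.33207) = 1.25 dB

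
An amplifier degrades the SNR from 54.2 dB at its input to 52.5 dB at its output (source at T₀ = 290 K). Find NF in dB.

NF (dB) = SNR_in(dB) − SNR_out(dB) when the source is at T₀
NF = 54.2 − 52.5 = 1.7 dB

1.7 dB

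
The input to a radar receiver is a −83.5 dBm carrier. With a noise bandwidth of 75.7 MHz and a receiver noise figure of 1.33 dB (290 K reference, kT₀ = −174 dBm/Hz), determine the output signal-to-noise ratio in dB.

10.4 dB

Noise floor: N = −174 + 10 log₁₀(B) + NF
10 log₁₀(7.57×10⁷) = 78.79 dB
N = −174 + 78.79 + 1.33 = −93.88 dBm
SNR = P_sig − N = −83.5 − (−93.88) = 10.38 dB → 10.4 dB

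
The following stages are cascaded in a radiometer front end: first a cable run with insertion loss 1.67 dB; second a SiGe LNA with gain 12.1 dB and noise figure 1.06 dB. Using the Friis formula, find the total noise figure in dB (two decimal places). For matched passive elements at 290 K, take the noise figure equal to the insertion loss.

2.73 dB

Convert to linear (a loss of L dB is a gain of −L dB): F_i = 10^(NF_i/10), G_i = 10^(G_i,dB/10)
  Stage 1: F_1 = 10^(1.67/10) = 1.469, G_1 = 10^(−1.67/10) = 0.6808
  Stage 2: F_2 = 10^(1.06/10) = 1.276, G_2 = 10^(12.1/10) = 16.22
Friis cascade:
  F = 1.469 + (1.276 − 1)/0.6808 = 1.875
NF = 10 log₁₀(1.875) = 2.73 dB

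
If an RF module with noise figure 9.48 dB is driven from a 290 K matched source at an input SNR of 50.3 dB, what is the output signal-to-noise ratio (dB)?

40.82 dB

By definition F = SNR_in/SNR_out, so in dB: SNR_out = SNR_in − NF
SNR_out = 50.3 − 9.48 = 40.82 dB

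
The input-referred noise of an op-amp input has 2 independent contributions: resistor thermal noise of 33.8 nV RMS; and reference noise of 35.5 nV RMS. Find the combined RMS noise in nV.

Uncorrelated sources add in power (mean-square): V_tot = √(ΣV_i²)
V_tot = √[(3.38×10⁻⁸)² + (3.55×10⁻⁸)²] = 4.90×10⁻⁸ V = 49.0 nV

49.0 nV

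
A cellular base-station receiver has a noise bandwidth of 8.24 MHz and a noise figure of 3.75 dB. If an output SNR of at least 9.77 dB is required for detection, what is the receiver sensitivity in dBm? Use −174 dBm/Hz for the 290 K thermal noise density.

−91.3 dBm

Sensitivity = −174 + 10 log₁₀(B) + NF + SNR_min
= −174 + 69.16 + 3.75 + 9.77
= −91.32 dBm → −91.3 dBm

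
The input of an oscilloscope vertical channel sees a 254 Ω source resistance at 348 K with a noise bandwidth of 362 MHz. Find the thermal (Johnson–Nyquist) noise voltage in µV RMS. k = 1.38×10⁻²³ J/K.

V_n = √(4kTRB)
4kTRB = 4 × 1.38×10⁻²³ × 348 × 2.54×10² × 3.62×10⁸ = 1.77×10⁻⁹ V²
V_n = √(1.77×10⁻⁹) = 4.20×10⁻⁵ V = 42.0 µV

42.0 µV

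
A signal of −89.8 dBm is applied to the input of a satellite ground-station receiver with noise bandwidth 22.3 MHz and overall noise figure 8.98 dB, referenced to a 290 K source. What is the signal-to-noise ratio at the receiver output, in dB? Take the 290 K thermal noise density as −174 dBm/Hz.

Noise floor: N = −174 + 10 log₁₀(B) + NF
10 log₁₀(2.23×10⁷) = 73.48 dB
N = −174 + 73.48 + 8.98 = −91.54 dBm
SNR = P_sig − N = −89.8 − (−91.54) = 1.74 dB → 1.7 dB

1.7 dB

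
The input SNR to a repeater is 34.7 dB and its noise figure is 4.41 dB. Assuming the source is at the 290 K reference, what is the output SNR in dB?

30.29 dB

By definition F = SNR_in/SNR_out, so in dB: SNR_out = SNR_in − NF
SNR_out = 34.7 − 4.41 = 30.29 dB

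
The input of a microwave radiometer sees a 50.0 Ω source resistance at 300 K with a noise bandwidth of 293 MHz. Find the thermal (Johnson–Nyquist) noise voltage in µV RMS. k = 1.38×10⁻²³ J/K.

V_n = √(4kTRB)
4kTRB = 4 × 1.38×10⁻²³ × 300 × 5.00×10¹ × 2.93×10⁸ = 2.43×10⁻¹⁰ V²
V_n = √(2.43×10⁻¹⁰) = 1.56×10⁻⁵ V = 15.6 µV

15.6 µV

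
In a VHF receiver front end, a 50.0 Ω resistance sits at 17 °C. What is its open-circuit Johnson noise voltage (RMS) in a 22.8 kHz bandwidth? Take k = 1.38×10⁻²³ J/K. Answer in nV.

135 nV

T = 17 °C + 273.15 = 290.15 K
V_n = √(4kTRB)
4kTRB = 4 × 1.38×10⁻²³ × 290.15 × 5.00×10¹ × 2.28×10⁴ = 1.83×10⁻¹⁴ V²
V_n = √(1.83×10⁻¹⁴) = 1.35×10⁻⁷ V = 135 nV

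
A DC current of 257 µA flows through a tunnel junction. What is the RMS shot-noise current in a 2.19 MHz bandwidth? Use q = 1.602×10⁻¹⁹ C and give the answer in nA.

13.4 nA

I_n = √(2qI·B)
2qI·B = 2 × 1.602×10⁻¹⁹ × 2.57×10⁻⁴ × 2.19×10⁶ = 1.80×10⁻¹⁶ A²
I_n = √(1.80×10⁻¹⁶) = 1.34×10⁻⁸ A = 13.4 nA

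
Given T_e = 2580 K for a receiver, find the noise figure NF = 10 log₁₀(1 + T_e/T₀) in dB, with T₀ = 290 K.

9.95 dB

F = 1 + T_e/T₀ = 1 + 2580/290 = 9.89655
NF = 10 log₁₀(9.89655) = 9.95 dB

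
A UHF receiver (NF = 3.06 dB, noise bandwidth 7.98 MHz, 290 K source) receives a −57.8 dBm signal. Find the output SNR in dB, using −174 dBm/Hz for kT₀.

Noise floor: N = −174 + 10 log₁₀(B) + NF
10 log₁₀(7.98×10⁶) = 69.02 dB
N = −174 + 69.02 + 3.06 = −101.92 dBm
SNR = P_sig − N = −57.8 − (−101.92) = 44.12 dB → 44.1 dB

44.1 dB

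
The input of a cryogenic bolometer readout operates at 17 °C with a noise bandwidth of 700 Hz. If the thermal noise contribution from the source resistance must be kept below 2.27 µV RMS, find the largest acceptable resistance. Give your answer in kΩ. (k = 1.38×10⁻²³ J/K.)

T = 17 °C + 273.15 = 290.15 K
Johnson–Nyquist: V_n = √(4kTRB) ⇒ R = V_n² / (4kTB)
4kTB = 4 × 1.38×10⁻²³ × 290.15 × 7.00×10² = 1.12×10⁻¹⁷
R = (2.27×10⁻⁶)² / 1.12×10⁻¹⁷ = 4.60×10⁵ Ω = 460 kΩ

460 kΩ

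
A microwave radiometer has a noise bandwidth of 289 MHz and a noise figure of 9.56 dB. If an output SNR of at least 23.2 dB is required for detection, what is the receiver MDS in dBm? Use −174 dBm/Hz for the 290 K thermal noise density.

−56.6 dBm

Sensitivity = −174 + 10 log₁₀(B) + NF + SNR_min
= −174 + 84.61 + 9.56 + 23.2
= −56.63 dBm → −56.6 dBm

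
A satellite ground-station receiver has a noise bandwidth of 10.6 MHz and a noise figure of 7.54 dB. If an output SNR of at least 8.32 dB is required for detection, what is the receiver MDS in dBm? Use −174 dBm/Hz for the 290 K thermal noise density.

Sensitivity = −174 + 10 log₁₀(B) + NF + SNR_min
= −174 + 70.25 + 7.54 + 8.32
= −87.89 dBm → −87.9 dBm

−87.9 dBm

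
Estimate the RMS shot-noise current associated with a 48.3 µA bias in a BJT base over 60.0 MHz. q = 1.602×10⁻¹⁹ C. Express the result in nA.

I_n = √(2qI·B)
2qI·B = 2 × 1.602×10⁻¹⁹ × 4.83×10⁻⁵ × 6.00×10⁷ = 9.29×10⁻¹⁶ A²
I_n = √(9.29×10⁻¹⁶) = 3.05×10⁻⁸ A = 30.5 nA

30.5 nA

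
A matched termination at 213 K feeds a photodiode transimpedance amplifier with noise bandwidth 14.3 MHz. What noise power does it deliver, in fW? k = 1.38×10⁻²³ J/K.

P_n = kTB = 1.38×10⁻²³ × 213 × 1.43×10⁷ = 4.20×10⁻¹⁴ W = 42.0 fW

42.0 fW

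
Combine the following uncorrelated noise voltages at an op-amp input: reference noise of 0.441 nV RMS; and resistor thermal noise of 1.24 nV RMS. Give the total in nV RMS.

Uncorrelated sources add in power (mean-square): V_tot = √(ΣV_i²)
V_tot = √[(4.41×10⁻¹⁰)² + (1.24×10⁻⁹)²] = 1.32×10⁻⁹ V = 1.32 nV

1.32 nV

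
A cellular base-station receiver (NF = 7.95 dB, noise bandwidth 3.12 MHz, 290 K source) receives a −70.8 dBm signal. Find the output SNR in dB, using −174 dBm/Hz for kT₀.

Noise floor: N = −174 + 10 log₁₀(B) + NF
10 log₁₀(3.12×10⁶) = 64.94 dB
N = −174 + 64.94 + 7.95 = −101.11 dBm
SNR = P_sig − N = −70.8 − (−101.11) = 30.31 dB → 30.3 dB

30.3 dB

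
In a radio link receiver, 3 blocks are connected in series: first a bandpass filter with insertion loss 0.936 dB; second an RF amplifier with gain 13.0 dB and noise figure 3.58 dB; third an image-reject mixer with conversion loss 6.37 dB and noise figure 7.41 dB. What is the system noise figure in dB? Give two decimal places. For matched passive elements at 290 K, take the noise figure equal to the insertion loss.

4.93 dB

Convert to linear (a loss of L dB is a gain of −L dB): F_i = 10^(NF_i/10), G_i = 10^(G_i,dB/10)
  Stage 1: F_1 = 10^(0.936/10) = 1.241, G_1 = 10^(−0.936/10) = 0.8061
  Stage 2: F_2 = 10^(3.58/10) = 2.280, G_2 = 10^(13.0/10) = 19.95
  Stage 3: F_3 = 10^(7.41/10) = 5.508, G_3 = 10^(−6.37/10) = 0.2307
Friis cascade:
  F = 1.241 + (2.280 − 1)/0.8061 + (5.508 − 1)/16.08 = 3.109
NF = 10 log₁₀(3.109) = 4.93 dB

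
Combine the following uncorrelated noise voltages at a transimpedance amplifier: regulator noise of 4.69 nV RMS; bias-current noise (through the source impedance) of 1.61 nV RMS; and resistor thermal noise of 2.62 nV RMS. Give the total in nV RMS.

5.61 nV

Uncorrelated sources add in power (mean-square): V_tot = √(ΣV_i²)
V_tot = √[(4.69×10⁻⁹)² + (1.61×10⁻⁹)² + (2.62×10⁻⁹)²] = 5.61×10⁻⁹ V = 5.61 nV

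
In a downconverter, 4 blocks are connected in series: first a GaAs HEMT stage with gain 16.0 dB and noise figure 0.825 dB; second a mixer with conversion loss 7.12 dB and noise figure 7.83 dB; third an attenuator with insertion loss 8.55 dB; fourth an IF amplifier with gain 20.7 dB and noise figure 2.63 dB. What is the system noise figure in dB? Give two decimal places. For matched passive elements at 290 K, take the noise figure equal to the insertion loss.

Convert to linear (a loss of L dB is a gain of −L dB): F_i = 10^(NF_i/10), G_i = 10^(G_i,dB/10)
  Stage 1: F_1 = 10^(0.825/10) = 1.209, G_1 = 10^(16.0/10) = 39.81
  Stage 2: F_2 = 10^(7.83/10) = 6.067, G_2 = 10^(−7.12/10) = 0.1941
  Stage 3: F_3 = 10^(8.55/10) = 7.161, G_3 = 10^(−8.55/10) = 0.1396
  Stage 4: F_4 = 10^(2.63/10) = 1.832, G_4 = 10^(20.7/10) = 117.5
Friis cascade:
  F = 1.209 + (6.067 − 1)/39.81 + (7.161 − 1)/7.727 + (1.832 − 1)/1.079 = 2.905
NF = 10 log₁₀(2.905) = 4.63 dB

4.63 dB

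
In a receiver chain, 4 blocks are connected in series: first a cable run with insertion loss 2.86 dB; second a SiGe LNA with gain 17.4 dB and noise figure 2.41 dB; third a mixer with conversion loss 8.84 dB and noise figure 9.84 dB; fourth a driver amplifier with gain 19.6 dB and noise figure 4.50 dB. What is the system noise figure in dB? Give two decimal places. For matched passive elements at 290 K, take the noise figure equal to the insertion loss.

Convert to linear (a loss of L dB is a gain of −L dB): F_i = 10^(NF_i/10), G_i = 10^(G_i,dB/10)
  Stage 1: F_1 = 10^(2.86/10) = 1.932, G_1 = 10^(−2.86/10) = 0.5176
  Stage 2: F_2 = 10^(2.41/10) = 1.742, G_2 = 10^(17.4/10) = 54.95
  Stage 3: F_3 = 10^(9.84/10) = 9.638, G_3 = 10^(−8.84/10) = 0.1306
  Stage 4: F_4 = 10^(4.50/10) = 2.818, G_4 = 10^(19.6/10) = 91.20
Friis cascade:
  F = 1.932 + (1.742 − 1)/0.5176 + (9.638 − 1)/28.44 + (2.818 − 1)/3.715 = 4.158
NF = 10 log₁₀(4.158) = 6.19 dB

6.19 dB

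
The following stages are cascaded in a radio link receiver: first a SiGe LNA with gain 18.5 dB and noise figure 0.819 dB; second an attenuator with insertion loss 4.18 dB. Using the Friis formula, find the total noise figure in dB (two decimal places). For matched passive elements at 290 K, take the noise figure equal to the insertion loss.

Convert to linear (a loss of L dB is a gain of −L dB): F_i = 10^(NF_i/10), G_i = 10^(G_i,dB/10)
  Stage 1: F_1 = 10^(0.819/10) = 1.208, G_1 = 10^(18.5/10) = 70.79
  Stage 2: F_2 = 10^(4.18/10) = 2.618, G_2 = 10^(−4.18/10) = 0.3819
Friis cascade:
  F = 1.208 + (2.618 − 1)/70.79 = 1.230
NF = 10 log₁₀(1.230) = 0.90 dB

0.90 dB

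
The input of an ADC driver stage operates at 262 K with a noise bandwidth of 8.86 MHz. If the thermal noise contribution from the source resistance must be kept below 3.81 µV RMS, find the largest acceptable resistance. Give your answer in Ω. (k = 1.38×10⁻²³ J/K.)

Johnson–Nyquist: V_n = √(4kTRB) ⇒ R = V_n² / (4kTB)
4kTB = 4 × 1.38×10⁻²³ × 262 × 8.86×10⁶ = 1.28×10⁻¹³
R = (3.81×10⁻⁶)² / 1.28×10⁻¹³ = 1.13×10² Ω = 113 Ω

113 Ω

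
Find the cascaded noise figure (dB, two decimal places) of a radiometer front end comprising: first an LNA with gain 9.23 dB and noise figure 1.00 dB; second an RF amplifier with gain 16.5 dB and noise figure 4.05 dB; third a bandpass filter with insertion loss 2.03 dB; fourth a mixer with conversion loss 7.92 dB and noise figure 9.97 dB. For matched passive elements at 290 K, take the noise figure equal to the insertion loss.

1.71 dB

Convert to linear (a loss of L dB is a gain of −L dB): F_i = 10^(NF_i/10), G_i = 10^(G_i,dB/10)
  Stage 1: F_1 = 10^(1.00/10) = 1.259, G_1 = 10^(9.23/10) = 8.375
  Stage 2: F_2 = 10^(4.05/10) = 2.541, G_2 = 10^(16.5/10) = 44.67
  Stage 3: F_3 = 10^(2.03/10) = 1.596, G_3 = 10^(−2.03/10) = 0.6266
  Stage 4: F_4 = 10^(9.97/10) = 9.931, G_4 = 10^(−7.92/10) = 0.1614
Friis cascade:
  F = 1.259 + (2.541 − 1)/8.375 + (1.596 − 1)/374.1 + (9.931 − 1)/234.4 = 1.483
NF = 10 log₁₀(1.483) = 1.71 dB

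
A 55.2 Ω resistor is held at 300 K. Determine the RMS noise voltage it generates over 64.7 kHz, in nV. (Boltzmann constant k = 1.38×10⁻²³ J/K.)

243 nV

V_n = √(4kTRB)
4kTRB = 4 × 1.38×10⁻²³ × 300 × 5.52×10¹ × 6.47×10⁴ = 5.91×10⁻¹⁴ V²
V_n = √(5.91×10⁻¹⁴) = 2.43×10⁻⁷ V = 243 nV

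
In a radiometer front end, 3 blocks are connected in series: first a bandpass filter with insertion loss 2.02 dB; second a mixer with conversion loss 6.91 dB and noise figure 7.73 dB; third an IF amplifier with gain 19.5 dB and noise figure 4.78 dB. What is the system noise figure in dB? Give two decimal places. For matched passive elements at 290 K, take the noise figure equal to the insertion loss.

14.00 dB

Convert to linear (a loss of L dB is a gain of −L dB): F_i = 10^(NF_i/10), G_i = 10^(G_i,dB/10)
  Stage 1: F_1 = 10^(2.02/10) = 1.592, G_1 = 10^(−2.02/10) = 0.6281
  Stage 2: F_2 = 10^(7.73/10) = 5.929, G_2 = 10^(−6.91/10) = 0.2037
  Stage 3: F_3 = 10^(4.78/10) = 3.006, G_3 = 10^(19.5/10) = 89.13
Friis cascade:
  F = 1.592 + (5.929 − 1)/0.6281 + (3.006 − 1)/0.1279 = 25.12
NF = 10 log₁₀(25.12) = 14.00 dB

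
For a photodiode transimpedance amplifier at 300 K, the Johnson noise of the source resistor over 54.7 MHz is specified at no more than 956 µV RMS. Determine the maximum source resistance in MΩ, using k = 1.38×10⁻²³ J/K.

1.01 MΩ

Johnson–Nyquist: V_n = √(4kTRB) ⇒ R = V_n² / (4kTB)
4kTB = 4 × 1.38×10⁻²³ × 300 × 5.47×10⁷ = 9.06×10⁻¹³
R = (9.56×10⁻⁴)² / 9.06×10⁻¹³ = 1.01×10⁶ Ω = 1.01 MΩ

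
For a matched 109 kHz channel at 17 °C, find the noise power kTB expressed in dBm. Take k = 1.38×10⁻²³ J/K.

−123.6 dBm

T = 17 °C + 273.15 = 290.15 K
P_n = kTB = 1.38×10⁻²³ × 290.15 × 1.09×10⁵ = 4.36×10⁻¹⁶ W
In dBm: 10 log₁₀(4.36×10⁻¹⁶ / 10⁻³) = −123.6 dBm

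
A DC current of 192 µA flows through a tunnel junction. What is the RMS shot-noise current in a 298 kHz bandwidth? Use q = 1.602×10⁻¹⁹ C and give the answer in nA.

I_n = √(2qI·B)
2qI·B = 2 × 1.602×10⁻¹⁹ × 1.92×10⁻⁴ × 2.98×10⁵ = 1.83×10⁻¹⁷ A²
I_n = √(1.83×10⁻¹⁷) = 4.28×10⁻⁹ A = 4.28 nA

4.28 nA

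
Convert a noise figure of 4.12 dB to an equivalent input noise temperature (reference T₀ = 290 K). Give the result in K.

F = 10^(4.12/10) = 2.58226
T_e = (F − 1)·T₀ = (2.58226 − 1) × 290 = 459 K

459 K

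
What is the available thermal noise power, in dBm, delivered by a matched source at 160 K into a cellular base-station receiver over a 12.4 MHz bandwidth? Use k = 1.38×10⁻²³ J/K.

P_n = kTB = 1.38×10⁻²³ × 160 × 1.24×10⁷ = 2.74×10⁻¹⁴ W
In dBm: 10 log₁₀(2.74×10⁻¹⁴ / 10⁻³) = −105.6 dBm

−105.6 dBm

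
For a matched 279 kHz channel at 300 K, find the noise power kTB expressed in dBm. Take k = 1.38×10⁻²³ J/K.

−119.4 dBm

P_n = kTB = 1.38×10⁻²³ × 300 × 2.79×10⁵ = 1.16×10⁻¹⁵ W
In dBm: 10 log₁₀(1.16×10⁻¹⁵ / 10⁻³) = −119.4 dBm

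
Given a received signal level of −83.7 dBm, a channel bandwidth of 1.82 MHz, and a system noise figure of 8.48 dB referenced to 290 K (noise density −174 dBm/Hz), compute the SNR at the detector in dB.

19.2 dB

Noise floor: N = −174 + 10 log₁₀(B) + NF
10 log₁₀(1.82×10⁶) = 62.6 dB
N = −174 + 62.6 + 8.48 = −102.92 dBm
SNR = P_sig − N = −83.7 − (−102.92) = 19.22 dB → 19.2 dB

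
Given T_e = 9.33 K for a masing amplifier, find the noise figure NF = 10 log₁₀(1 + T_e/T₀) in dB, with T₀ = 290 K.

F = 1 + T_e/T₀ = 1 + 9.33/290 = 1.03217
NF = 10 log₁₀(1.03217) = 0.138 dB

0.138 dB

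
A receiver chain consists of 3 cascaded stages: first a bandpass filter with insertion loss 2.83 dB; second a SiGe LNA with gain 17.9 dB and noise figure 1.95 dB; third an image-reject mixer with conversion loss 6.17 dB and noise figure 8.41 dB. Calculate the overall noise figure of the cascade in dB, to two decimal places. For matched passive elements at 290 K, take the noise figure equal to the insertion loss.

Convert to linear (a loss of L dB is a gain of −L dB): F_i = 10^(NF_i/10), G_i = 10^(G_i,dB/10)
  Stage 1: F_1 = 10^(2.83/10) = 1.919, G_1 = 10^(−2.83/10) = 0.5212
  Stage 2: F_2 = 10^(1.95/10) = 1.567, G_2 = 10^(17.9/10) = 61.66
  Stage 3: F_3 = 10^(8.41/10) = 6.934, G_3 = 10^(−6.17/10) = 0.2415
Friis cascade:
  F = 1.919 + (1.567 − 1)/0.5212 + (6.934 − 1)/32.14 = 3.191
NF = 10 log₁₀(3.191) = 5.04 dB

5.04 dB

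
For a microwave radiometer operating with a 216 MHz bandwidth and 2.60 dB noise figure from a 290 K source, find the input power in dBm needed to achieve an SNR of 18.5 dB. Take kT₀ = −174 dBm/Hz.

−69.6 dBm

Sensitivity = −174 + 10 log₁₀(B) + NF + SNR_min
= −174 + 83.34 + 2.60 + 18.5
= −69.56 dBm → −69.6 dBm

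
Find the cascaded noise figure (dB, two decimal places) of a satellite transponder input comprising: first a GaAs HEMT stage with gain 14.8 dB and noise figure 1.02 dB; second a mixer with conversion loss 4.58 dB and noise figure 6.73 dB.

Convert to linear (a loss of L dB is a gain of −L dB): F_i = 10^(NF_i/10), G_i = 10^(G_i,dB/10)
  Stage 1: F_1 = 10^(1.02/10) = 1.265, G_1 = 10^(14.8/10) = 30.20
  Stage 2: F_2 = 10^(6.73/10) = 4.710, G_2 = 10^(−4.58/10) = 0.3483
Friis cascade:
  F = 1.265 + (4.710 − 1)/30.20 = 1.388
NF = 10 log₁₀(1.388) = 1.42 dB

1.42 dB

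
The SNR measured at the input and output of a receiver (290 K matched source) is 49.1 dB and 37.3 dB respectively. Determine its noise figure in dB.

11.8 dB

NF (dB) = SNR_in(dB) − SNR_out(dB) when the source is at T₀
NF = 49.1 − 37.3 = 11.8 dB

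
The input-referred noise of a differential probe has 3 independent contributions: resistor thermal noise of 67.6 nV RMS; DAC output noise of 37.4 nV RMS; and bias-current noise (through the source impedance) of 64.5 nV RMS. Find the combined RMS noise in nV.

101 nV

Uncorrelated sources add in power (mean-square): V_tot = √(ΣV_i²)
V_tot = √[(6.76×10⁻⁸)² + (3.74×10⁻⁸)² + (6.45×10⁻⁸)²] = 1.01×10⁻⁷ V = 101 nV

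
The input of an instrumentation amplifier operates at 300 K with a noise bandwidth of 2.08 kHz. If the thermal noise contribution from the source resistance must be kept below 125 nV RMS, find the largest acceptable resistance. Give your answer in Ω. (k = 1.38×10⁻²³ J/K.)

Johnson–Nyquist: V_n = √(4kTRB) ⇒ R = V_n² / (4kTB)
4kTB = 4 × 1.38×10⁻²³ × 300 × 2.08×10³ = 3.44×10⁻¹⁷
R = (1.25×10⁻⁷)² / 3.44×10⁻¹⁷ = 4.54×10² Ω = 454 Ω

454 Ω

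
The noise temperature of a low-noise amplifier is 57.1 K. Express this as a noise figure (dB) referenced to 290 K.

F = 1 + T_e/T₀ = 1 + 57.1/290 = 1.1969
NF = 10 log₁₀(1.1969) = 0.781 dB

0.781 dB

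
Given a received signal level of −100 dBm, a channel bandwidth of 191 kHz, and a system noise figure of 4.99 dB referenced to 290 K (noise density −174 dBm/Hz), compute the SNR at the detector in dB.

Noise floor: N = −174 + 10 log₁₀(B) + NF
10 log₁₀(1.91×10⁵) = 52.81 dB
N = −174 + 52.81 + 4.99 = −116.20 dBm
SNR = P_sig − N = −100 − (−116.20) = 16.20 dB → 16.2 dB

16.2 dB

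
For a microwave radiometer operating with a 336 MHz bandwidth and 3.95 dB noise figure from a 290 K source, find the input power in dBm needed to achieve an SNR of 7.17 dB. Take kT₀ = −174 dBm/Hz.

Sensitivity = −174 + 10 log₁₀(B) + NF + SNR_min
= −174 + 85.26 + 3.95 + 7.17
= −77.62 dBm → −77.6 dBm

−77.6 dBm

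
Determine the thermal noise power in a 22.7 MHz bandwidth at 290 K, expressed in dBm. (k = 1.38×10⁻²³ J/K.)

−100.4 dBm

P_n = kTB = 1.38×10⁻²³ × 290 × 2.27×10⁷ = 9.08×10⁻¹⁴ W
In dBm: 10 log₁₀(9.08×10⁻¹⁴ / 10⁻³) = −100.4 dBm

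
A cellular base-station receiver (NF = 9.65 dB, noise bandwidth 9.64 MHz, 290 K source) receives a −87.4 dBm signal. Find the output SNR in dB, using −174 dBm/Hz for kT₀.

Noise floor: N = −174 + 10 log₁₀(B) + NF
10 log₁₀(9.64×10⁶) = 69.84 dB
N = −174 + 69.84 + 9.65 = −94.51 dBm
SNR = P_sig − N = −87.4 − (−94.51) = 7.11 dB → 7.1 dB

7.1 dB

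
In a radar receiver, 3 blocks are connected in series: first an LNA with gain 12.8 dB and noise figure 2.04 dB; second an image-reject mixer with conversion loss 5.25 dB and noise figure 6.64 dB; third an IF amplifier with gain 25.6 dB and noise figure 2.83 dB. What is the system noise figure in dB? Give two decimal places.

Convert to linear (a loss of L dB is a gain of −L dB): F_i = 10^(NF_i/10), G_i = 10^(G_i,dB/10)
  Stage 1: F_1 = 10^(2.04/10) = 1.600, G_1 = 10^(12.8/10) = 19.05
  Stage 2: F_2 = 10^(6.64/10) = 4.613, G_2 = 10^(−5.25/10) = 0.2985
  Stage 3: F_3 = 10^(2.83/10) = 1.919, G_3 = 10^(25.6/10) = 363.1
Friis cascade:
  F = 1.600 + (4.613 − 1)/19.05 + (1.919 − 1)/5.689 = 1.951
NF = 10 log₁₀(1.951) = 2.90 dB

2.90 dB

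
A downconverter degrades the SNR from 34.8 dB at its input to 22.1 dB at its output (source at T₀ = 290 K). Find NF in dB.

NF (dB) = SNR_in(dB) − SNR_out(dB) when the source is at T₀
NF = 34.8 − 22.1 = 12.7 dB

12.7 dB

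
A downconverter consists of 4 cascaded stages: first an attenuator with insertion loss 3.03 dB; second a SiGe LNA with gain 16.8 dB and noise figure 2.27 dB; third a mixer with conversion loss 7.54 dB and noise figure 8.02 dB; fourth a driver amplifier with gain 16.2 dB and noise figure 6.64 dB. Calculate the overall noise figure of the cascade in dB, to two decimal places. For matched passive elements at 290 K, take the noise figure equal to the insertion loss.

Convert to linear (a loss of L dB is a gain of −L dB): F_i = 10^(NF_i/10), G_i = 10^(G_i,dB/10)
  Stage 1: F_1 = 10^(3.03/10) = 2.009, G_1 = 10^(−3.03/10) = 0.4977
  Stage 2: F_2 = 10^(2.27/10) = 1.687, G_2 = 10^(16.8/10) = 47.86
  Stage 3: F_3 = 10^(8.02/10) = 6.339, G_3 = 10^(−7.54/10) = 0.1762
  Stage 4: F_4 = 10^(6.64/10) = 4.613, G_4 = 10^(16.2/10) = 41.69
Friis cascade:
  F = 2.009 + (1.687 − 1)/0.4977 + (6.339 − 1)/23.82 + (4.613 − 1)/4.198 = 4.473
NF = 10 log₁₀(4.473) = 6.51 dB

6.51 dB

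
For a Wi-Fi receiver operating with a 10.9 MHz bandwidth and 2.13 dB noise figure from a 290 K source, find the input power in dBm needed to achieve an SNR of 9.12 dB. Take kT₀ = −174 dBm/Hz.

Sensitivity = −174 + 10 log₁₀(B) + NF + SNR_min
= −174 + 70.37 + 2.13 + 9.12
= −92.38 dBm → −92.4 dBm

−92.4 dBm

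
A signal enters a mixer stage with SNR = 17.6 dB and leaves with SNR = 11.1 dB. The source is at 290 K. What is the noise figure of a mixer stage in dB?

NF (dB) = SNR_in(dB) − SNR_out(dB) when the source is at T₀
NF = 17.6 − 11.1 = 6.5 dB

6.5 dB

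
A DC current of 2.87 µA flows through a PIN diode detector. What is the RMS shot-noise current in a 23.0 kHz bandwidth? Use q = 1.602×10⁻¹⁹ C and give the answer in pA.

145 pA

I_n = √(2qI·B)
2qI·B = 2 × 1.602×10⁻¹⁹ × 2.87×10⁻⁶ × 2.30×10⁴ = 2.11×10⁻²⁰ A²
I_n = √(2.11×10⁻²⁰) = 1.45×10⁻¹⁰ A = 145 pA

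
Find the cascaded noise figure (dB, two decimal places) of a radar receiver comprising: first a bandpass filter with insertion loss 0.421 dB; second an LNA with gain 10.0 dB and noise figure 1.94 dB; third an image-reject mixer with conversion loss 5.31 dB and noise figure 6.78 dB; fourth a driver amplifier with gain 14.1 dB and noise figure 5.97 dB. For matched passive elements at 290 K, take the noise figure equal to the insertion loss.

5.11 dB

Convert to linear (a loss of L dB is a gain of −L dB): F_i = 10^(NF_i/10), G_i = 10^(G_i,dB/10)
  Stage 1: F_1 = 10^(0.421/10) = 1.102, G_1 = 10^(−0.421/10) = 0.9076
  Stage 2: F_2 = 10^(1.94/10) = 1.563, G_2 = 10^(10.0/10) = 10.00
  Stage 3: F_3 = 10^(6.78/10) = 4.764, G_3 = 10^(−5.31/10) = 0.2944
  Stage 4: F_4 = 10^(5.97/10) = 3.954, G_4 = 10^(14.1/10) = 25.70
Friis cascade:
  F = 1.102 + (1.563 − 1)/0.9076 + (4.764 − 1)/9.076 + (3.954 − 1)/2.672 = 3.242
NF = 10 log₁₀(3.242) = 5.11 dB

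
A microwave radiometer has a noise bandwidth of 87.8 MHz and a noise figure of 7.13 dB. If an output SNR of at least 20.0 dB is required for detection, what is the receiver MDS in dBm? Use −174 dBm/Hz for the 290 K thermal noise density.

Sensitivity = −174 + 10 log₁₀(B) + NF + SNR_min
= −174 + 79.43 + 7.13 + 20.0
= −67.44 dBm → −67.4 dBm

−67.4 dBm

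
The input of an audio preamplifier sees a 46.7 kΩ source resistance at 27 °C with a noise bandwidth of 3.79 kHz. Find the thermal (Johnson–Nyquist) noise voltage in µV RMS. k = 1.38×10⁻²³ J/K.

1.71 µV

T = 27 °C + 273.15 = 300.15 K
V_n = √(4kTRB)
4kTRB = 4 × 1.38×10⁻²³ × 300.15 × 4.67×10⁴ × 3.79×10³ = 2.93×10⁻¹² V²
V_n = √(2.93×10⁻¹²) = 1.71×10⁻⁶ V = 1.71 µV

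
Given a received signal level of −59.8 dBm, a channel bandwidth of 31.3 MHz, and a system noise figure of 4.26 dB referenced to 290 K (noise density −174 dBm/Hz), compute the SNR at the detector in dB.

Noise floor: N = −174 + 10 log₁₀(B) + NF
10 log₁₀(3.13×10⁷) = 74.96 dB
N = −174 + 74.96 + 4.26 = −94.78 dBm
SNR = P_sig − N = −59.8 − (−94.78) = 34.98 dB → 35.0 dB

35.0 dB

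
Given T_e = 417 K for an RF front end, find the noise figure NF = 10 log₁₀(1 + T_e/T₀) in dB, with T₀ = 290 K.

3.87 dB

F = 1 + T_e/T₀ = 1 + 417/290 = 2.43793
NF = 10 log₁₀(2.43793) = 3.87 dB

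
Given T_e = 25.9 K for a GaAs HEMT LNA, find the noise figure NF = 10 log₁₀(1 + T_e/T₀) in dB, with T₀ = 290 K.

F = 1 + T_e/T₀ = 1 + 25.9/290 = 1.08931
NF = 10 log₁₀(1.08931) = 0.372 dB

0.372 dB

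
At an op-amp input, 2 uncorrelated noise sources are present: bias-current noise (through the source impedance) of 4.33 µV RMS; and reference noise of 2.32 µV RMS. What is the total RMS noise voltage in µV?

4.91 µV

Uncorrelated sources add in power (mean-square): V_tot = √(ΣV_i²)
V_tot = √[(4.33×10⁻⁶)² + (2.32×10⁻⁶)²] = 4.91×10⁻⁶ V = 4.91 µV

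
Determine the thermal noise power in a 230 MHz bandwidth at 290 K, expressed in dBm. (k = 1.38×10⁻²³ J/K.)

−90.4 dBm

P_n = kTB = 1.38×10⁻²³ × 290 × 2.30×10⁸ = 9.20×10⁻¹³ W
In dBm: 10 log₁₀(9.20×10⁻¹³ / 10⁻³) = −90.4 dBm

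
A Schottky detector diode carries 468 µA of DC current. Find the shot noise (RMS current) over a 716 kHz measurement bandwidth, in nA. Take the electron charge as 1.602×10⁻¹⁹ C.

I_n = √(2qI·B)
2qI·B = 2 × 1.602×10⁻¹⁹ × 4.68×10⁻⁴ × 7.16×10⁵ = 1.07×10⁻¹⁶ A²
I_n = √(1.07×10⁻¹⁶) = 1.04×10⁻⁸ A = 10.4 nA

10.4 nA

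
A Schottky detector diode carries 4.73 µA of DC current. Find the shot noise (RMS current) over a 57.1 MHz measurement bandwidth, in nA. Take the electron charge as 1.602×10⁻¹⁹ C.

9.30 nA

I_n = √(2qI·B)
2qI·B = 2 × 1.602×10⁻¹⁹ × 4.73×10⁻⁶ × 5.71×10⁷ = 8.65×10⁻¹⁷ A²
I_n = √(8.65×10⁻¹⁷) = 9.30×10⁻⁹ A = 9.30 nA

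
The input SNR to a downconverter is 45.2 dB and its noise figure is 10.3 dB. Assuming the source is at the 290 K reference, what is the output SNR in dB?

By definition F = SNR_in/SNR_out, so in dB: SNR_out = SNR_in − NF
SNR_out = 45.2 − 10.3 = 34.9 dB

34.9 dB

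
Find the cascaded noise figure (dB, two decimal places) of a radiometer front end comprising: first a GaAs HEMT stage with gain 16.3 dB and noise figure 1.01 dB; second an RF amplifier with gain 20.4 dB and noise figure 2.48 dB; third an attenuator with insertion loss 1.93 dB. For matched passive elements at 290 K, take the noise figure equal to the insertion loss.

1.07 dB

Convert to linear (a loss of L dB is a gain of −L dB): F_i = 10^(NF_i/10), G_i = 10^(G_i,dB/10)
  Stage 1: F_1 = 10^(1.01/10) = 1.262, G_1 = 10^(16.3/10) = 42.66
  Stage 2: F_2 = 10^(2.48/10) = 1.770, G_2 = 10^(20.4/10) = 109.6
  Stage 3: F_3 = 10^(1.93/10) = 1.560, G_3 = 10^(−1.93/10) = 0.6412
Friis cascade:
  F = 1.262 + (1.770 − 1)/42.66 + (1.560 − 1)/4677 = 1.280
NF = 10 log₁₀(1.280) = 1.07 dB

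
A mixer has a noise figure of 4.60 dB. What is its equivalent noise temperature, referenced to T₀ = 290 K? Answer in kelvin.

546 K

F = 10^(4.60/10) = 2.88403
T_e = (F − 1)·T₀ = (2.88403 − 1) × 290 = 546 K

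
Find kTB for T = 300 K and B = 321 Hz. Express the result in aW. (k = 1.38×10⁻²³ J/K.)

P_n = kTB = 1.38×10⁻²³ × 300 × 3.21×10² = 1.33×10⁻¹⁸ W = 1.33 aW

1.33 aW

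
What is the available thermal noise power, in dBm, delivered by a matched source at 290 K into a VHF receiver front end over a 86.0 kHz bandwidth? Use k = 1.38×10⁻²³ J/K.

P_n = kTB = 1.38×10⁻²³ × 290 × 8.60×10⁴ = 3.44×10⁻¹⁶ W
In dBm: 10 log₁₀(3.44×10⁻¹⁶ / 10⁻³) = −124.6 dBm

−124.6 dBm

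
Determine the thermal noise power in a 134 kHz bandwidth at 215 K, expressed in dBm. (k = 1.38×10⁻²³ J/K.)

P_n = kTB = 1.38×10⁻²³ × 215 × 1.34×10⁵ = 3.98×10⁻¹⁶ W
In dBm: 10 log₁₀(3.98×10⁻¹⁶ / 10⁻³) = −124.0 dBm

−124.0 dBm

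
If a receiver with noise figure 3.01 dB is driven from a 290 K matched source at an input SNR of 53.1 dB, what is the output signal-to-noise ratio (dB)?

50.09 dB

By definition F = SNR_in/SNR_out, so in dB: SNR_out = SNR_in − NF
SNR_out = 53.1 − 3.01 = 50.09 dB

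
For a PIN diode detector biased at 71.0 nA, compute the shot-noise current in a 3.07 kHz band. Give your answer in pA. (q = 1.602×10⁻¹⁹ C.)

I_n = √(2qI·B)
2qI·B = 2 × 1.602×10⁻¹⁹ × 7.10×10⁻⁸ × 3.07×10³ = 6.98×10⁻²³ A²
I_n = √(6.98×10⁻²³) = 8.36×10⁻¹² A = 8.36 pA

8.36 pA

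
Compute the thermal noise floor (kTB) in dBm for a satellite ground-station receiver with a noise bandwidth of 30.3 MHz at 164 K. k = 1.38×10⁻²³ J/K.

−101.6 dBm

P_n = kTB = 1.38×10⁻²³ × 164 × 3.03×10⁷ = 6.86×10⁻¹⁴ W
In dBm: 10 log₁₀(6.86×10⁻¹⁴ / 10⁻³) = −101.6 dBm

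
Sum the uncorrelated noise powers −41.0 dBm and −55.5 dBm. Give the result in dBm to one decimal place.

−40.8 dBm

Convert to linear, add, convert back:
P₁ = 7.94×10⁻⁸ W, P₂ = 2.82×10⁻⁹ W
P_tot = 8.23×10⁻⁸ W → 10 log₁₀(P_tot / 10⁻³) = −40.8 dBm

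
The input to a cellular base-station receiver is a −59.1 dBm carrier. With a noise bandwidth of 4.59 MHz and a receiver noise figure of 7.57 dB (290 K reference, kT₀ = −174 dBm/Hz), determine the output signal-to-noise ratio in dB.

Noise floor: N = −174 + 10 log₁₀(B) + NF
10 log₁₀(4.59×10⁶) = 66.62 dB
N = −174 + 66.62 + 7.57 = −99.81 dBm
SNR = P_sig − N = −59.1 − (−99.81) = 40.71 dB → 40.7 dB

40.7 dB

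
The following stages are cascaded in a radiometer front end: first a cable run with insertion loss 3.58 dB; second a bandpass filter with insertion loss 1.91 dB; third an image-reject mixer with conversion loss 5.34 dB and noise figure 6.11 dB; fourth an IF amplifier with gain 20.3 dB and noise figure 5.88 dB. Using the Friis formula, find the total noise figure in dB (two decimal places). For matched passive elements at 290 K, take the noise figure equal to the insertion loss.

16.92 dB

Convert to linear (a loss of L dB is a gain of −L dB): F_i = 10^(NF_i/10), G_i = 10^(G_i,dB/10)
  Stage 1: F_1 = 10^(3.58/10) = 2.280, G_1 = 10^(−3.58/10) = 0.4385
  Stage 2: F_2 = 10^(1.91/10) = 1.552, G_2 = 10^(−1.91/10) = 0.6442
  Stage 3: F_3 = 10^(6.11/10) = 4.083, G_3 = 10^(−5.34/10) = 0.2924
  Stage 4: F_4 = 10^(5.88/10) = 3.873, G_4 = 10^(20.3/10) = 107.2
Friis cascade:
  F = 2.280 + (1.552 − 1)/0.4385 + (4.083 − 1)/0.2825 + (3.873 − 1)/0.08260 = 49.23
NF = 10 log₁₀(49.23) = 16.92 dB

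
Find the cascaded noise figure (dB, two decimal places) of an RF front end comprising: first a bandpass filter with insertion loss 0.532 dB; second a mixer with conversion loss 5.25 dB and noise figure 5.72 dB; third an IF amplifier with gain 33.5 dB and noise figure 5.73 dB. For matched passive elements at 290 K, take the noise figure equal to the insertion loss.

11.64 dB

Convert to linear (a loss of L dB is a gain of −L dB): F_i = 10^(NF_i/10), G_i = 10^(G_i,dB/10)
  Stage 1: F_1 = 10^(0.532/10) = 1.130, G_1 = 10^(−0.532/10) = 0.8847
  Stage 2: F_2 = 10^(5.72/10) = 3.733, G_2 = 10^(−5.25/10) = 0.2985
  Stage 3: F_3 = 10^(5.73/10) = 3.741, G_3 = 10^(33.5/10) = 2239
Friis cascade:
  F = 1.130 + (3.733 − 1)/0.8847 + (3.741 − 1)/0.2641 = 14.60
NF = 10 log₁₀(14.60) = 11.64 dB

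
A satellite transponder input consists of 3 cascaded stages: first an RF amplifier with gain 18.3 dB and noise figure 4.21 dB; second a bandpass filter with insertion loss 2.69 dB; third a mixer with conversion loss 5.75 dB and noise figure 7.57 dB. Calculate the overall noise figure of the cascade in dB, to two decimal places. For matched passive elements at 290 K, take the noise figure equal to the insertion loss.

Convert to linear (a loss of L dB is a gain of −L dB): F_i = 10^(NF_i/10), G_i = 10^(G_i,dB/10)
  Stage 1: F_1 = 10^(4.21/10) = 2.636, G_1 = 10^(18.3/10) = 67.61
  Stage 2: F_2 = 10^(2.69/10) = 1.858, G_2 = 10^(−2.69/10) = 0.5383
  Stage 3: F_3 = 10^(7.57/10) = 5.715, G_3 = 10^(−5.75/10) = 0.2661
Friis cascade:
  F = 2.636 + (1.858 − 1)/67.61 + (5.715 − 1)/36.39 = 2.779
NF = 10 log₁₀(2.779) = 4.44 dB

4.44 dB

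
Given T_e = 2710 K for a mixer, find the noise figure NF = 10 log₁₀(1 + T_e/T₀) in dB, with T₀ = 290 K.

F = 1 + T_e/T₀ = 1 + 2710/290 = 10.3448
NF = 10 log₁₀(10.3448) = 10.15 dB

10.15 dB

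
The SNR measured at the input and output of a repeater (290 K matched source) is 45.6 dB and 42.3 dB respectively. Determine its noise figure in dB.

3.3 dB

NF (dB) = SNR_in(dB) − SNR_out(dB) when the source is at T₀
NF = 45.6 − 42.3 = 3.3 dB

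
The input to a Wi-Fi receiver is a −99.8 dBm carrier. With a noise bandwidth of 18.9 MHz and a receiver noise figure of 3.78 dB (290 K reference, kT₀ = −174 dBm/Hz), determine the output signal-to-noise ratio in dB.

Noise floor: N = −174 + 10 log₁₀(B) + NF
10 log₁₀(1.89×10⁷) = 72.76 dB
N = −174 + 72.76 + 3.78 = −97.46 dBm
SNR = P_sig − N = −99.8 − (−97.46) = −2.34 dB → −2.3 dB

−2.3 dB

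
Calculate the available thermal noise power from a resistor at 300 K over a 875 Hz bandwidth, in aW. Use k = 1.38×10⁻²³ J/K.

P_n = kTB = 1.38×10⁻²³ × 300 × 8.75×10² = 3.62×10⁻¹⁸ W = 3.62 aW

3.62 aW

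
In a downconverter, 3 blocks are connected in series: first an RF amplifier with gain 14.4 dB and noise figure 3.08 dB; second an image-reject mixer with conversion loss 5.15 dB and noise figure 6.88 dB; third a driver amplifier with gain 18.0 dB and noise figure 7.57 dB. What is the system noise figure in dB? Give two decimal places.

4.37 dB

Convert to linear (a loss of L dB is a gain of −L dB): F_i = 10^(NF_i/10), G_i = 10^(G_i,dB/10)
  Stage 1: F_1 = 10^(3.08/10) = 2.032, G_1 = 10^(14.4/10) = 27.54
  Stage 2: F_2 = 10^(6.88/10) = 4.875, G_2 = 10^(−5.15/10) = 0.3055
  Stage 3: F_3 = 10^(7.57/10) = 5.715, G_3 = 10^(18.0/10) = 63.10
Friis cascade:
  F = 2.032 + (4.875 − 1)/27.54 + (5.715 − 1)/8.414 = 2.733
NF = 10 log₁₀(2.733) = 4.37 dB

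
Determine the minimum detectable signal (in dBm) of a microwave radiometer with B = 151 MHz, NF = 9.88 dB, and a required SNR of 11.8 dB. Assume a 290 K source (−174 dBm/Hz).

Sensitivity = −174 + 10 log₁₀(B) + NF + SNR_min
= −174 + 81.79 + 9.88 + 11.8
= −70.53 dBm → −70.5 dBm

−70.5 dBm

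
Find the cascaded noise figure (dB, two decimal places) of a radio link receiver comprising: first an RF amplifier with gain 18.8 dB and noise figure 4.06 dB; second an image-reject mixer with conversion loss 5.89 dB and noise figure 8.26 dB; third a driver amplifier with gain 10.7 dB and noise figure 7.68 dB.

4.58 dB

Convert to linear (a loss of L dB is a gain of −L dB): F_i = 10^(NF_i/10), G_i = 10^(G_i,dB/10)
  Stage 1: F_1 = 10^(4.06/10) = 2.547, G_1 = 10^(18.8/10) = 75.86
  Stage 2: F_2 = 10^(8.26/10) = 6.699, G_2 = 10^(−5.89/10) = 0.2576
  Stage 3: F_3 = 10^(7.68/10) = 5.861, G_3 = 10^(10.7/10) = 11.75
Friis cascade:
  F = 2.547 + (6.699 − 1)/75.86 + (5.861 − 1)/19.54 = 2.871
NF = 10 log₁₀(2.871) = 4.58 dB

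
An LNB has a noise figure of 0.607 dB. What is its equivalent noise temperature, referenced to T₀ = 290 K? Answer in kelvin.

F = 10^(0.607/10) = 1.15001
T_e = (F − 1)·T₀ = (1.15001 − 1) × 290 = 43.5 K

43.5 K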